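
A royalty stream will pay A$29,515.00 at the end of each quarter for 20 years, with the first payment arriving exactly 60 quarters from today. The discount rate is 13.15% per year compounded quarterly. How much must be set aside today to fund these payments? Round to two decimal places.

A$123,143.03

Ordinary annuity of 80 payments, first payment at period 60.
Periodic rate r = 0.1315/4 per quarter; n is counted in quarters.
The ordinary-annuity PV formula values the stream one period before the first payment (period 59); discount that back 59 periods:
PV₀ = 29,515 × [1 − (1+r)^−80] / r × (1+r)^−59 = A$123,143.03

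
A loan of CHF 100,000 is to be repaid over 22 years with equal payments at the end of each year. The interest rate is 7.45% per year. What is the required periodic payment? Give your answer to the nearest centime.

Level ordinary annuity; solve PV = PMT × [(1 − (1+r)^−n)/r] for PMT.
Periodic rate r = 0.0745 per year.
With n = 22: PMT = 100,000 / ([(1 − (1+r)^−n)/r]) = CHF 9,380.58

CHF 9,380.58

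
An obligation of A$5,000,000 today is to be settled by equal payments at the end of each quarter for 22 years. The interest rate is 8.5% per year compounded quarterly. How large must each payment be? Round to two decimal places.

A$126,063.83

Level ordinary annuity; solve PV = PMT × [(1 − (1+r)^−n)/r] for PMT.
Periodic rate r = 0.085/4 per quarter; n is counted in quarters.
With n = 88: PMT = 5,000,000 / ([(1 − (1+r)^−n)/r]) = A$126,063.83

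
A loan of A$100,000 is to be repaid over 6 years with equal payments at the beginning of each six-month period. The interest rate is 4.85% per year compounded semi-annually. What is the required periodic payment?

Level annuity due; solve PV = PMT × [(1 − (1+r)^−n)/r] × (1+r) for PMT.
Periodic rate r = 0.0485/2 per half-year; n is counted in half-years.
With n = 12: PMT = 100,000 / ([(1 − (1+r)^−n)/r] × (1+r)) = A$9,474.73

A$9,474.73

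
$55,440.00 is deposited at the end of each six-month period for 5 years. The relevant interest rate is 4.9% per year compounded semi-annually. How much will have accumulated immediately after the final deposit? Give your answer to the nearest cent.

$619,692.30

This is an ordinary annuity: 10 deposits of $55,440.00 at the end of each six-month period.
Periodic rate r = 0.049/2 per half-year; n is counted in half-years.
FV = PMT × [((1+r)^n − 1)/r] = 55,440 × [(1+r)^10 − 1] / r = $619,692.30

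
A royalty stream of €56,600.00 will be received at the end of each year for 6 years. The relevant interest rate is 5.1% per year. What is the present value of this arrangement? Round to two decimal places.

This is an ordinary annuity: 6 payments of €56,600.00 at the end of each year.
Periodic rate r = 0.051 per year.
PV = PMT × [(1 − (1+r)^−n)/r] = 56,600 × [1 − (1+r)^−6] / r = €286,367.72

€286,367.72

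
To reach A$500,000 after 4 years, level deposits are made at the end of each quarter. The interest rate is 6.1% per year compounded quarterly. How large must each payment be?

Level ordinary annuity; solve FV = PMT × [((1+r)^n − 1)/r] for PMT.
Periodic rate r = 0.061/4 per quarter; n is counted in quarters.
With n = 16: PMT = 500,000 / ([((1+r)^n − 1)/r]) = A$27,828.90

A$27,828.90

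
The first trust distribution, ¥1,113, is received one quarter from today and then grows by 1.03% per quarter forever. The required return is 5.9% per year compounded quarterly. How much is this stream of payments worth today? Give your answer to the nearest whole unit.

Periodic rate r = 0.059/4 per quarter.
Growing perpetuity (Gordon): PV = PMT₁ / (r − g) = 1,113 / (r − 0.0103) = ¥250,112.

¥250,112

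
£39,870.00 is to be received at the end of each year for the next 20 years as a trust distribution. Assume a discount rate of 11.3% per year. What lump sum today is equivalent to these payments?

£311,368.50

This is an ordinary annuity: 20 payments of £39,870.00 at the end of each year.
Periodic rate r = 0.113 per year.
PV = PMT × [(1 − (1+r)^−n)/r] = 39,870 × [1 − (1+r)^−20] / r = £311,368.50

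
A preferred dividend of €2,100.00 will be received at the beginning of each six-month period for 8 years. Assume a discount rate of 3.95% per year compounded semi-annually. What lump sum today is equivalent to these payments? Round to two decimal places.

€29,133.99

This is an annuity due: 16 payments of €2,100.00 at the beginning of each six-month period.
Periodic rate r = 0.0395/2 per half-year; n is counted in half-years.
PV = PMT × [(1 − (1+r)^−n)/r] × (1+r) = 2,100 × [1 − (1+r)^−16] / r × (1+r) = €29,133.99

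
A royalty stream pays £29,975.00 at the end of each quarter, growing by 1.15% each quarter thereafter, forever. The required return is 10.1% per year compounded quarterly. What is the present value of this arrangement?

£2,180,000.00

Periodic rate r = 0.101/4 per quarter.
Growing perpetuity (Gordon): PV = PMT₁ / (r − g) = 29,975 / (r − 0.0115) = £2,180,000.00.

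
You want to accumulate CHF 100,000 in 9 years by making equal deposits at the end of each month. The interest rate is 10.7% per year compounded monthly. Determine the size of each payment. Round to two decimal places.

Level ordinary annuity; solve FV = PMT × [((1+r)^n − 1)/r] for PMT.
Periodic rate r = 0.107/12 per month; n is counted in months.
With n = 108: PMT = 100,000 / ([((1+r)^n − 1)/r]) = CHF 554.39

CHF 554.39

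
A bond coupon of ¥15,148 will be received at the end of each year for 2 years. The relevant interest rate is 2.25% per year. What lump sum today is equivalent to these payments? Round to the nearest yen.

This is an ordinary annuity: 2 payments of ¥15,148 at the end of each year.
Periodic rate r = 0.0225 per year.
PV = PMT × [(1 − (1+r)^−n)/r] = 15,148 × [1 − (1+r)^−2] / r = ¥29,303

¥29,303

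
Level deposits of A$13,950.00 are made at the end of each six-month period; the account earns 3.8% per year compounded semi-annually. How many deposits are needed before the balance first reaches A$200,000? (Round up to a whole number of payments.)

Periodic rate r = 0.038/2 per half-year; n is counted in half-years.
Ordinary annuity FV: 200,000 = 13,950 × [((1+r)^n − 1)/r].
(1+r)^n = 1 + 200,000 × r / 13,950, so n = ln(1 + 200,000·r/13,950) / ln(1+r) = 12.80.
Round up to a whole number of payments: n = 13.

13 payments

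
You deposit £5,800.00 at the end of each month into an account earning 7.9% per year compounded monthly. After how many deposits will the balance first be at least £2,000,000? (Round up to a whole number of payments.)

Periodic rate r = 0.079/12 per month; n is counted in months.
Ordinary annuity FV: 2,000,000 = 5,800 × [((1+r)^n − 1)/r].
(1+r)^n = 1 + 2,000,000 × r / 5,800, so n = ln(1 + 2,000,000·r/5,800) / ln(1+r) = 180.57.
Round up to a whole number of payments: n = 181.

181 payments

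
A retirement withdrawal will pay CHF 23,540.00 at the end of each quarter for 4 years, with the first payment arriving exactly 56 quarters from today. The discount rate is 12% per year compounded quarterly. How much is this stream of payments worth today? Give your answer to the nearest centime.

CHF 58,181.76

Ordinary annuity of 16 payments, first payment at period 56.
Periodic rate r = 0.12/4 per quarter; n is counted in quarters.
The ordinary-annuity PV formula values the stream one period before the first payment (period 55); discount that back 55 periods:
PV₀ = 23,540 × [1 − (1+r)^−16] / r × (1+r)^−55 = CHF 58,181.76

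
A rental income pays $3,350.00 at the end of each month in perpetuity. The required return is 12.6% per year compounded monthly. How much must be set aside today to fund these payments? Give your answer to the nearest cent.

$319,047.62

Periodic rate r = 0.126/12 per month.
Level perpetuity: PV = PMT / r = 3,350 / (0.126/12) = $319,047.62.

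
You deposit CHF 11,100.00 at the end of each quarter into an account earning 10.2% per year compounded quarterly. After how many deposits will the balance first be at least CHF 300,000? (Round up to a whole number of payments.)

Periodic rate r = 0.102/4 per quarter; n is counted in quarters.
Ordinary annuity FV: 300,000 = 11,100 × [((1+r)^n − 1)/r].
(1+r)^n = 1 + 300,000 × r / 11,100, so n = ln(1 + 300,000·r/11,100) / ln(1+r) = 20.82.
Round up to a whole number of payments: n = 21.

21 payments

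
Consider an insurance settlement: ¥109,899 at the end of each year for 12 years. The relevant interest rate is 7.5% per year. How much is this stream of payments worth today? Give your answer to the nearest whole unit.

This is an ordinary annuity: 12 payments of ¥109,899 at the end of each year.
Periodic rate r = 0.075 per year.
PV = PMT × [(1 − (1+r)^−n)/r] = 109,899 × [1 − (1+r)^−12] / r = ¥850,099

¥850,099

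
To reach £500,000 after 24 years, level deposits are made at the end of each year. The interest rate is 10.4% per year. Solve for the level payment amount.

Level ordinary annuity; solve FV = PMT × [((1+r)^n − 1)/r] for PMT.
Periodic rate r = 0.104 per year.
With n = 24: PMT = 500,000 / ([((1+r)^n − 1)/r]) = £5,335.37

£5,335.37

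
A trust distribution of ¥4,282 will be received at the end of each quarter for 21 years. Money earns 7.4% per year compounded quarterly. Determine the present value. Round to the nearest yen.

¥181,829

This is an ordinary annuity: 84 payments of ¥4,282 at the end of each quarter.
Periodic rate r = 0.074/4 per quarter; n is counted in quarters.
PV = PMT × [(1 − (1+r)^−n)/r] = 4,282 × [1 − (1+r)^−84] / r = ¥181,829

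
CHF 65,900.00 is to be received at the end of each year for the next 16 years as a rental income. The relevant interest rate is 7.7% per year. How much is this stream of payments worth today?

CHF 594,662.04

This is an ordinary annuity: 16 payments of CHF 65,900.00 at the end of each year.
Periodic rate r = 0.077 per year.
PV = PMT × [(1 − (1+r)^−n)/r] = 65,900 × [1 − (1+r)^−16] / r = CHF 594,662.04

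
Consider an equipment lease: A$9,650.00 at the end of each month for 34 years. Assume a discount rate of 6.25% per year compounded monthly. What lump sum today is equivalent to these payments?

A$1,630,290.90

This is an ordinary annuity: 408 payments of A$9,650.00 at the end of each month.
Periodic rate r = 0.0625/12 per month; n is counted in months.
PV = PMT × [(1 − (1+r)^−n)/r] = 9,650 × [1 − (1+r)^−408] / r = A$1,630,290.90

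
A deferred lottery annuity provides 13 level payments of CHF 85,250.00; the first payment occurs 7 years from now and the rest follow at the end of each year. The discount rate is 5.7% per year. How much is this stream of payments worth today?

CHF 550,762.92

Ordinary annuity of 13 payments, first payment at period 7.
Periodic rate r = 0.057 per year.
The ordinary-annuity PV formula values the stream one period before the first payment (period 6); discount that back 6 periods:
PV₀ = 85,250 × [1 − (1+r)^−13] / r × (1+r)^−6 = CHF 550,762.92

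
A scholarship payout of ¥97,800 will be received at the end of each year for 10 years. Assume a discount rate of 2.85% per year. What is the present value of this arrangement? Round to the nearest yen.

¥840,677

This is an ordinary annuity: 10 payments of ¥97,800 at the end of each year.
Periodic rate r = 0.0285 per year.
PV = PMT × [(1 − (1+r)^−n)/r] = 97,800 × [1 − (1+r)^−10] / r = ¥840,677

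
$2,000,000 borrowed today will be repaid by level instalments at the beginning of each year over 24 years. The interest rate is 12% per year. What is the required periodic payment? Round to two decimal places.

Level annuity due; solve PV = PMT × [(1 − (1+r)^−n)/r] × (1+r) for PMT.
Periodic rate r = 0.12 per year.
With n = 24: PMT = 2,000,000 / ([(1 − (1+r)^−n)/r] × (1+r)) = $229,399.00

$229,399.00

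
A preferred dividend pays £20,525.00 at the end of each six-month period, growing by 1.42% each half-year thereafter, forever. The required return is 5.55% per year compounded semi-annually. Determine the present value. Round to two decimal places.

£1,514,760.15

Periodic rate r = 0.0555/2 per half-year.
Growing perpetuity (Gordon): PV = PMT₁ / (r − g) = 20,525 / (r − 0.0142) = £1,514,760.15.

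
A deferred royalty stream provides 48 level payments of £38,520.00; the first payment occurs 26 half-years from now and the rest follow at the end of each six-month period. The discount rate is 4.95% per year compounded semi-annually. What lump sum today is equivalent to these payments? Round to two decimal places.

Ordinary annuity of 48 payments, first payment at period 26.
Periodic rate r = 0.0495/2 per half-year; n is counted in half-years.
The ordinary-annuity PV formula values the stream one period before the first payment (period 25); discount that back 25 periods:
PV₀ = 38,520 × [1 − (1+r)^−48] / r × (1+r)^−25 = £583,405.41

£583,405.41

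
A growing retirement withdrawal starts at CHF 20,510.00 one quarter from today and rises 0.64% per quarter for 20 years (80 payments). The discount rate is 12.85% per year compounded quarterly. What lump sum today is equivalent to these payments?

Periodic rate r = 0.1285/4 per quarter; n is counted in quarters.
Growing ordinary annuity: PV = PMT₁ × [1 − ((1+g)/(1+r))^n] / (r − g) = 20,510 × [1 − ((1+0.0064)/(1+r))^80] / (r − 0.0064) = CHF 691,432.36.

CHF 691,432.36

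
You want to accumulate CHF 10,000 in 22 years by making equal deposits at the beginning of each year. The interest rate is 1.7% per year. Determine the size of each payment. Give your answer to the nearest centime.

CHF 372.31

Level annuity due; solve FV = PMT × [((1+r)^n − 1)/r] × (1+r) for PMT.
Periodic rate r = 0.017 per year.
With n = 22: PMT = 10,000 / ([((1+r)^n − 1)/r] × (1+r)) = CHF 372.31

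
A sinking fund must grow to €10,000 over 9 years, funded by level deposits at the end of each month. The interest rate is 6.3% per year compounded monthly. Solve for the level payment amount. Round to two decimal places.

Level ordinary annuity; solve FV = PMT × [((1+r)^n − 1)/r] for PMT.
Periodic rate r = 0.063/12 per month; n is counted in months.
With n = 108: PMT = 10,000 / ([((1+r)^n − 1)/r]) = €69.05

€69.05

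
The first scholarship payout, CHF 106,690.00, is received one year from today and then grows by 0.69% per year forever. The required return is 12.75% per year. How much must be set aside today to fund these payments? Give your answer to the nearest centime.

Periodic rate r = 0.1275 per year.
Growing perpetuity (Gordon): PV = PMT₁ / (r − g) = 106,690 / (r − 0.0069) = CHF 884,660.03.

CHF 884,660.03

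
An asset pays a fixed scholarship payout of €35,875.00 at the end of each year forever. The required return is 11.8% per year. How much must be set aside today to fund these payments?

€304,025.42

Periodic rate r = 0.118 per year.
Level perpetuity: PV = PMT / r = 35,875 / (0.118) = €304,025.42.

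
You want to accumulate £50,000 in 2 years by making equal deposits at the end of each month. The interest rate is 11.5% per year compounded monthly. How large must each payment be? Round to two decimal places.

£1,862.85

Level ordinary annuity; solve FV = PMT × [((1+r)^n − 1)/r] for PMT.
Periodic rate r = 0.115/12 per month; n is counted in months.
With n = 24: PMT = 50,000 / ([((1+r)^n − 1)/r]) = £1,862.85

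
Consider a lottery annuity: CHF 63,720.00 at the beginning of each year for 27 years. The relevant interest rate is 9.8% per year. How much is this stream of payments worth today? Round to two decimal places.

CHF 656,725.03

This is an annuity due: 27 payments of CHF 63,720.00 at the beginning of each year.
Periodic rate r = 0.098 per year.
PV = PMT × [(1 − (1+r)^−n)/r] × (1+r) = 63,720 × [1 − (1+r)^−27] / r × (1+r) = CHF 656,725.03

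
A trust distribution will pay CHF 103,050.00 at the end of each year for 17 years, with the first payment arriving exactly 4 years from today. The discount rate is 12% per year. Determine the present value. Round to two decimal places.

CHF 522,217.45

Ordinary annuity of 17 payments, first payment at period 4.
Periodic rate r = 0.12 per year.
The ordinary-annuity PV formula values the stream one period before the first payment (period 3); discount that back 3 periods:
PV₀ = 103,050 × [1 − (1+r)^−17] / r × (1+r)^−3 = CHF 522,217.45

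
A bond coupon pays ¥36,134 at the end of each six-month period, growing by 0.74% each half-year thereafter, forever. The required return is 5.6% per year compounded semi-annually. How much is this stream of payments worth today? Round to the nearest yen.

¥1,754,078

Periodic rate r = 0.056/2 per half-year.
Growing perpetuity (Gordon): PV = PMT₁ / (r − g) = 36,134 / (r − 0.0074) = ¥1,754,078.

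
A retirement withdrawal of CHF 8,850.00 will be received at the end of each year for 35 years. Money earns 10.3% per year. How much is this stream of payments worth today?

CHF 83,142.85

This is an ordinary annuity: 35 payments of CHF 8,850.00 at the end of each year.
Periodic rate r = 0.103 per year.
PV = PMT × [(1 − (1+r)^−n)/r] = 8,850 × [1 − (1+r)^−35] / r = CHF 83,142.85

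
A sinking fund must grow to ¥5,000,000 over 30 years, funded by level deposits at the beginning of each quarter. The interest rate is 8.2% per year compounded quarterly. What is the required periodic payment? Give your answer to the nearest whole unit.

¥9,642

Level annuity due; solve FV = PMT × [((1+r)^n − 1)/r] × (1+r) for PMT.
Periodic rate r = 0.082/4 per quarter; n is counted in quarters.
With n = 120: PMT = 5,000,000 / ([((1+r)^n − 1)/r] × (1+r)) = ¥9,642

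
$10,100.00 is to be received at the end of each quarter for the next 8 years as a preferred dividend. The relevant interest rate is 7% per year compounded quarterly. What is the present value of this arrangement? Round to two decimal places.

This is an ordinary annuity: 32 payments of $10,100.00 at the end of each quarter.
Periodic rate r = 0.07/4 per quarter; n is counted in quarters.
PV = PMT × [(1 − (1+r)^−n)/r] = 10,100 × [1 − (1+r)^−32] / r = $245,872.98

$245,872.98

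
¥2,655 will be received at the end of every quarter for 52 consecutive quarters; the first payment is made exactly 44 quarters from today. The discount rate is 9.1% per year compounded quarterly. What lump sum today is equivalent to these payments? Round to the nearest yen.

¥30,589

Ordinary annuity of 52 payments, first payment at period 44.
Periodic rate r = 0.091/4 per quarter; n is counted in quarters.
The ordinary-annuity PV formula values the stream one period before the first payment (period 43); discount that back 43 periods:
PV₀ = 2,655 × [1 − (1+r)^−52] / r × (1+r)^−43 = ¥30,589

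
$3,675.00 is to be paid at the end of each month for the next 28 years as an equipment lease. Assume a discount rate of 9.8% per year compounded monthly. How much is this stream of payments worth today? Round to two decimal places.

$420,735.02

This is an ordinary annuity: 336 payments of $3,675.00 at the end of each month.
Periodic rate r = 0.098/12 per month; n is counted in months.
PV = PMT × [(1 − (1+r)^−n)/r] = 3,675 × [1 − (1+r)^−336] / r = $420,735.02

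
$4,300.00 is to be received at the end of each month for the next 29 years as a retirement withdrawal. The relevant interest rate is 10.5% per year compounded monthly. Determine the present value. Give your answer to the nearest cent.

$467,726.53

This is an ordinary annuity: 348 payments of $4,300.00 at the end of each month.
Periodic rate r = 0.105/12 per month; n is counted in months.
PV = PMT × [(1 − (1+r)^−n)/r] = 4,300 × [1 − (1+r)^−348] / r = $467,726.53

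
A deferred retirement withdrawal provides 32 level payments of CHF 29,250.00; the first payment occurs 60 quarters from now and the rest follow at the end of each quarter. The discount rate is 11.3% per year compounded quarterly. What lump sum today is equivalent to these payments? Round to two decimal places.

Ordinary annuity of 32 payments, first payment at period 60.
Periodic rate r = 0.113/4 per quarter; n is counted in quarters.
The ordinary-annuity PV formula values the stream one period before the first payment (period 59); discount that back 59 periods:
PV₀ = 29,250 × [1 − (1+r)^−32] / r × (1+r)^−59 = CHF 118,057.98

CHF 118,057.98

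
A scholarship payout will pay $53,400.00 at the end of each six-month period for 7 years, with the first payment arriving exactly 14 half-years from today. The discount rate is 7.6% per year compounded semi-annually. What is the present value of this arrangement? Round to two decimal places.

$351,982.15

Ordinary annuity of 14 payments, first payment at period 14.
Periodic rate r = 0.076/2 per half-year; n is counted in half-years.
The ordinary-annuity PV formula values the stream one period before the first payment (period 13); discount that back 13 periods:
PV₀ = 53,400 × [1 − (1+r)^−14] / r × (1+r)^−13 = $351,982.15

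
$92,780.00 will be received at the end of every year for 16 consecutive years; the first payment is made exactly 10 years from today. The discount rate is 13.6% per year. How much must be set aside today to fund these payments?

$188,377.59

Ordinary annuity of 16 payments, first payment at period 10.
Periodic rate r = 0.136 per year.
The ordinary-annuity PV formula values the stream one period before the first payment (period 9); discount that back 9 periods:
PV₀ = 92,780 × [1 − (1+r)^−16] / r × (1+r)^−9 = $188,377.59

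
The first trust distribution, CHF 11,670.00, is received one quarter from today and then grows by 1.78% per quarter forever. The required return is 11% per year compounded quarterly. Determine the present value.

CHF 1,203,092.78

Periodic rate r = 0.11/4 per quarter.
Growing perpetuity (Gordon): PV = PMT₁ / (r − g) = 11,670 / (r − 0.0178) = CHF 1,203,092.78.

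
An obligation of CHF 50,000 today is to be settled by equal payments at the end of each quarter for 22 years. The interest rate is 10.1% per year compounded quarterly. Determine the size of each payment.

Level ordinary annuity; solve PV = PMT × [(1 − (1+r)^−n)/r] for PMT.
Periodic rate r = 0.101/4 per quarter; n is counted in quarters.
With n = 88: PMT = 50,000 / ([(1 − (1+r)^−n)/r]) = CHF 1,420.81

CHF 1,420.81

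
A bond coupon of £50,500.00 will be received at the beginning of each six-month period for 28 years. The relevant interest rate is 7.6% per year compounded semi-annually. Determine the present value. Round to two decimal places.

This is an annuity due: 56 payments of £50,500.00 at the beginning of each six-month period.
Periodic rate r = 0.076/2 per half-year; n is counted in half-years.
PV = PMT × [(1 − (1+r)^−n)/r] × (1+r) = 50,500 × [1 − (1+r)^−56] / r × (1+r) = £1,208,582.28

£1,208,582.28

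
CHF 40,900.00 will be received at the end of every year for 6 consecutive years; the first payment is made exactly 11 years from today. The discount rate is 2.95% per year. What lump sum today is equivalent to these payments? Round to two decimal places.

CHF 165,941.12

Ordinary annuity of 6 payments, first payment at period 11.
Periodic rate r = 0.0295 per year.
The ordinary-annuity PV formula values the stream one period before the first payment (period 10); discount that back 10 periods:
PV₀ = 40,900 × [1 − (1+r)^−6] / r × (1+r)^−10 = CHF 165,941.12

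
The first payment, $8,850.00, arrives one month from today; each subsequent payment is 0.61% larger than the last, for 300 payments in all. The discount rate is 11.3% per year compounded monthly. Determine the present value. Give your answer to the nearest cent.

$1,674,208.02

Periodic rate r = 0.113/12 per month; n is counted in months.
Growing ordinary annuity: PV = PMT₁ × [1 − ((1+g)/(1+r))^n] / (r − g) = 8,850 × [1 − ((1+0.0061)/(1+r))^300] / (r − 0.0061) = $1,674,208.02.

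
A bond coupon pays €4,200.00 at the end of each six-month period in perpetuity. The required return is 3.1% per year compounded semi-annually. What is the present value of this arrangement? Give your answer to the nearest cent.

Periodic rate r = 0.031/2 per half-year.
Level perpetuity: PV = PMT / r = 4,200 / (0.031/2) = €270,967.74.

€270,967.74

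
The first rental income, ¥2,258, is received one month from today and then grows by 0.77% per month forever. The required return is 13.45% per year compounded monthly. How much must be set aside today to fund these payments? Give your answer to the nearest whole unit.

¥643,610

Periodic rate r = 0.1345/12 per month.
Growing perpetuity (Gordon): PV = PMT₁ / (r − g) = 2,258 / (r − 0.0077) = ¥643,610.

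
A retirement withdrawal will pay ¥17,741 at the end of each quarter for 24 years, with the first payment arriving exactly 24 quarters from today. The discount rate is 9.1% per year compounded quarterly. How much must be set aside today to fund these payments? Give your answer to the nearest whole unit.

¥411,202

Ordinary annuity of 96 payments, first payment at period 24.
Periodic rate r = 0.091/4 per quarter; n is counted in quarters.
The ordinary-annuity PV formula values the stream one period before the first payment (period 23); discount that back 23 periods:
PV₀ = 17,741 × [1 − (1+r)^−96] / r × (1+r)^−23 = ¥411,202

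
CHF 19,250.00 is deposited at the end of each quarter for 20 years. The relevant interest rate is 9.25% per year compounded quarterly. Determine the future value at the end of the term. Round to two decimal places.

This is an ordinary annuity: 80 deposits of CHF 19,250.00 at the end of each quarter.
Periodic rate r = 0.0925/4 per quarter; n is counted in quarters.
FV = PMT × [((1+r)^n − 1)/r] = 19,250 × [(1+r)^80 − 1] / r = CHF 4,351,325.74

CHF 4,351,325.74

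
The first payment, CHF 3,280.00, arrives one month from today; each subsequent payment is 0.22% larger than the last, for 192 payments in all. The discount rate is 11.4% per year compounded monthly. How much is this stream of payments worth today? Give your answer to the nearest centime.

CHF 337,787.71

Periodic rate r = 0.114/12 per month; n is counted in months.
Growing ordinary annuity: PV = PMT₁ × [1 − ((1+g)/(1+r))^n] / (r − g) = 3,280 × [1 − ((1+0.0022)/(1+r))^192] / (r − 0.0022) = CHF 337,787.71.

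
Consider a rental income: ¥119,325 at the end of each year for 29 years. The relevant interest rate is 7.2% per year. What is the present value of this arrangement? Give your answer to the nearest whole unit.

¥1,436,618

This is an ordinary annuity: 29 payments of ¥119,325 at the end of each year.
Periodic rate r = 0.072 per year.
PV = PMT × [(1 − (1+r)^−n)/r] = 119,325 × [1 − (1+r)^−29] / r = ¥1,436,618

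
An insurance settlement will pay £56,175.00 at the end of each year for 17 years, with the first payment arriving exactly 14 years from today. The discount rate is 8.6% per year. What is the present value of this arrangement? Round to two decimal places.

£168,516.33

Ordinary annuity of 17 payments, first payment at period 14.
Periodic rate r = 0.086 per year.
The ordinary-annuity PV formula values the stream one period before the first payment (period 13); discount that back 13 periods:
PV₀ = 56,175 × [1 − (1+r)^−17] / r × (1+r)^−13 = £168,516.33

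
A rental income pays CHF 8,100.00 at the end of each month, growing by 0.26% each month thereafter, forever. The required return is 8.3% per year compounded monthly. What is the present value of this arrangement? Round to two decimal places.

Periodic rate r = 0.083/12 per month.
Growing perpetuity (Gordon): PV = PMT₁ / (r − g) = 8,100 / (r − 0.0026) = CHF 1,876,447.88.

CHF 1,876,447.88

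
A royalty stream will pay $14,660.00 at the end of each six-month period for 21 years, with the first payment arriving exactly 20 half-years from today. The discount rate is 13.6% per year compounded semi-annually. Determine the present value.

Ordinary annuity of 42 payments, first payment at period 20.
Periodic rate r = 0.136/2 per half-year; n is counted in half-years.
The ordinary-annuity PV formula values the stream one period before the first payment (period 19); discount that back 19 periods:
PV₀ = 14,660 × [1 − (1+r)^−42] / r × (1+r)^−19 = $57,871.66

$57,871.66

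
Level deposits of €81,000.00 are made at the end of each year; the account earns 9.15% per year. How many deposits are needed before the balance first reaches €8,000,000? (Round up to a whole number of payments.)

27 payments

Periodic rate r = 0.0915 per year.
Ordinary annuity FV: 8,000,000 = 81,000 × [((1+r)^n − 1)/r].
(1+r)^n = 1 + 8,000,000 × r / 81,000, so n = ln(1 + 8,000,000·r/81,000) / ln(1+r) = 26.34.
Round up to a whole number of payments: n = 27.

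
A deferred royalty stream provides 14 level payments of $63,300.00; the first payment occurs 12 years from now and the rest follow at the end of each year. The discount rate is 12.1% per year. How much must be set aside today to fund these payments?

Ordinary annuity of 14 payments, first payment at period 12.
Periodic rate r = 0.121 per year.
The ordinary-annuity PV formula values the stream one period before the first payment (period 11); discount that back 11 periods:
PV₀ = 63,300 × [1 − (1+r)^−14] / r × (1+r)^−11 = $118,827.36

$118,827.36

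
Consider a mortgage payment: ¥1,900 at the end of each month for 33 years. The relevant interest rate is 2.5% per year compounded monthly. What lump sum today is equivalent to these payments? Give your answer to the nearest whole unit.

¥511,987

This is an ordinary annuity: 396 payments of ¥1,900 at the end of each month.
Periodic rate r = 0.025/12 per month; n is counted in months.
PV = PMT × [(1 − (1+r)^−n)/r] = 1,900 × [1 − (1+r)^−396] / r = ¥511,987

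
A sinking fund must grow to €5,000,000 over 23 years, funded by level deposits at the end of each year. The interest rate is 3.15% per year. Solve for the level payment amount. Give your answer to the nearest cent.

Level ordinary annuity; solve FV = PMT × [((1+r)^n − 1)/r] for PMT.
Periodic rate r = 0.0315 per year.
With n = 23: PMT = 5,000,000 / ([((1+r)^n − 1)/r]) = €151,331.44

€151,331.44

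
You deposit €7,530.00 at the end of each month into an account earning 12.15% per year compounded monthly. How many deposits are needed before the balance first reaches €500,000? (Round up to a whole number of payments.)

52 payments

Periodic rate r = 0.1215/12 per month; n is counted in months.
Ordinary annuity FV: 500,000 = 7,530 × [((1+r)^n − 1)/r].
(1+r)^n = 1 + 500,000 × r / 7,530, so n = ln(1 + 500,000·r/7,530) / ln(1+r) = 51.04.
Round up to a whole number of payments: n = 52.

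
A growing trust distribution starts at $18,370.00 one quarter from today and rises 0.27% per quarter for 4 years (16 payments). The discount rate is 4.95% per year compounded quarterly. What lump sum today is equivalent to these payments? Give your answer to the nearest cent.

$270,417.73

Periodic rate r = 0.0495/4 per quarter; n is counted in quarters.
Growing ordinary annuity: PV = PMT₁ × [1 − ((1+g)/(1+r))^n] / (r − g) = 18,370 × [1 − ((1+0.0027)/(1+r))^16] / (r − 0.0027) = $270,417.73.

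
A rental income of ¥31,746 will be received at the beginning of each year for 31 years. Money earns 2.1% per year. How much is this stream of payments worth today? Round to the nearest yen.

¥733,064

This is an annuity due: 31 payments of ¥31,746 at the beginning of each year.
Periodic rate r = 0.021 per year.
PV = PMT × [(1 − (1+r)^−n)/r] × (1+r) = 31,746 × [1 − (1+r)^−31] / r × (1+r) = ¥733,064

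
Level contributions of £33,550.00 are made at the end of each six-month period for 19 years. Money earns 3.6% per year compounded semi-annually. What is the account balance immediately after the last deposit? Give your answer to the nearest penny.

£1,807,543.91

This is an ordinary annuity: 38 deposits of £33,550.00 at the end of each six-month period.
Periodic rate r = 0.036/2 per half-year; n is counted in half-years.
FV = PMT × [((1+r)^n − 1)/r] = 33,550 × [(1+r)^38 − 1] / r = £1,807,543.91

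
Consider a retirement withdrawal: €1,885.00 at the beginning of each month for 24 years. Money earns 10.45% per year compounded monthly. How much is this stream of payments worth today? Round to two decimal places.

€200,370.25

This is an annuity due: 288 payments of €1,885.00 at the beginning of each month.
Periodic rate r = 0.1045/12 per month; n is counted in months.
PV = PMT × [(1 − (1+r)^−n)/r] × (1+r) = 1,885 × [1 − (1+r)^−288] / r × (1+r) = €200,370.25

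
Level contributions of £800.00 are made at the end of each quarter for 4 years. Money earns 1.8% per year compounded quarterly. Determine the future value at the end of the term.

£13,241.21

This is an ordinary annuity: 16 deposits of £800.00 at the end of each quarter.
Periodic rate r = 0.018/4 per quarter; n is counted in quarters.
FV = PMT × [((1+r)^n − 1)/r] = 800 × [(1+r)^16 − 1] / r = £13,241.21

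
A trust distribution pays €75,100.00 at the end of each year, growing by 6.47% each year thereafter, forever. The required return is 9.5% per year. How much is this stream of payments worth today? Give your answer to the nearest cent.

€2,478,547.85

Periodic rate r = 0.095 per year.
Growing perpetuity (Gordon): PV = PMT₁ / (r − g) = 75,100 / (r − 0.0647) = €2,478,547.85.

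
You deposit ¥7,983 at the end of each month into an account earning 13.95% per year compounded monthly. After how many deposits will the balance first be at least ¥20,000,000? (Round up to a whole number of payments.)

Periodic rate r = 0.1395/12 per month; n is counted in months.
Ordinary annuity FV: 20,000,000 = 7,983 × [((1+r)^n − 1)/r].
(1+r)^n = 1 + 20,000,000 × r / 7,983, so n = ln(1 + 20,000,000·r/7,983) / ln(1+r) = 294.63.
Round up to a whole number of payments: n = 295.

295 payments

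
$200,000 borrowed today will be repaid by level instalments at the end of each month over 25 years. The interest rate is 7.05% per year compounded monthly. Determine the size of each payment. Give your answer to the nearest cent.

Level ordinary annuity; solve PV = PMT × [(1 − (1+r)^−n)/r] for PMT.
Periodic rate r = 0.0705/12 per month; n is counted in months.
With n = 300: PMT = 200,000 / ([(1 − (1+r)^−n)/r]) = $1,419.94

$1,419.94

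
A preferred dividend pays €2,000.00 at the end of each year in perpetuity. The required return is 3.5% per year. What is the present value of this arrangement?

€57,142.86

Periodic rate r = 0.035 per year.
Level perpetuity: PV = PMT / r = 2,000 / (0.035) = €57,142.86.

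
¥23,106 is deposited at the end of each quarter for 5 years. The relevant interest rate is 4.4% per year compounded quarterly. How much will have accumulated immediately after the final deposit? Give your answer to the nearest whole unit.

This is an ordinary annuity: 20 deposits of ¥23,106 at the end of each quarter.
Periodic rate r = 0.044/4 per quarter; n is counted in quarters.
FV = PMT × [((1+r)^n − 1)/r] = 23,106 × [(1+r)^20 − 1] / r = ¥513,753

¥513,753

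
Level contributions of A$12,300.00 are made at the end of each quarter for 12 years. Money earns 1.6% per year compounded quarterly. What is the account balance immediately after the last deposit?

A$649,460.18

This is an ordinary annuity: 48 deposits of A$12,300.00 at the end of each quarter.
Periodic rate r = 0.016/4 per quarter; n is counted in quarters.
FV = PMT × [((1+r)^n − 1)/r] = 12,300 × [(1+r)^48 − 1] / r = A$649,460.18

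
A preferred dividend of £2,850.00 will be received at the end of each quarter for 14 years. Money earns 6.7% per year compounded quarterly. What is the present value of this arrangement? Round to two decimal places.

This is an ordinary annuity: 56 payments of £2,850.00 at the end of each quarter.
Periodic rate r = 0.067/4 per quarter; n is counted in quarters.
PV = PMT × [(1 − (1+r)^−n)/r] = 2,850 × [1 − (1+r)^−56] / r = £103,031.73

£103,031.73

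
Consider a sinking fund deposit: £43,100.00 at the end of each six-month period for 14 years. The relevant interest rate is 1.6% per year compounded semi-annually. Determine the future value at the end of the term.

£1,346,640.64

This is an ordinary annuity: 28 deposits of £43,100.00 at the end of each six-month period.
Periodic rate r = 0.016/2 per half-year; n is counted in half-years.
FV = PMT × [((1+r)^n − 1)/r] = 43,100 × [(1+r)^28 − 1] / r = £1,346,640.64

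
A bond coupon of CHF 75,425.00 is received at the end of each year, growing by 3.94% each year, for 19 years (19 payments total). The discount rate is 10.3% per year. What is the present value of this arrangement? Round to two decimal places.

CHF 802,224.84

Periodic rate r = 0.103 per year.
Growing ordinary annuity: PV = PMT₁ × [1 − ((1+g)/(1+r))^n] / (r − g) = 75,425 × [1 − ((1+0.0394)/(1+r))^19] / (r − 0.0394) = CHF 802,224.84.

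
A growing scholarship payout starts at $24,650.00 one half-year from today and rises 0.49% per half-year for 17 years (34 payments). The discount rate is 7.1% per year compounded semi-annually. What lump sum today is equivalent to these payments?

Periodic rate r = 0.071/2 per half-year; n is counted in half-years.
Growing ordinary annuity: PV = PMT₁ × [1 − ((1+g)/(1+r))^n] / (r − g) = 24,650 × [1 − ((1+0.0049)/(1+r))^34] / (r − 0.0049) = $515,040.42.

$515,040.42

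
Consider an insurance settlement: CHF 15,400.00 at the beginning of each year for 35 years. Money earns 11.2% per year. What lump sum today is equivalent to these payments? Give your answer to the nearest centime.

CHF 149,178.31

This is an annuity due: 35 payments of CHF 15,400.00 at the beginning of each year.
Periodic rate r = 0.112 per year.
PV = PMT × [(1 − (1+r)^−n)/r] × (1+r) = 15,400 × [1 − (1+r)^−35] / r × (1+r) = CHF 149,178.31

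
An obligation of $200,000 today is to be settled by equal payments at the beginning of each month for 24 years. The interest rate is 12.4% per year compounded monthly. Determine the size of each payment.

Level annuity due; solve PV = PMT × [(1 − (1+r)^−n)/r] × (1+r) for PMT.
Periodic rate r = 0.124/12 per month; n is counted in months.
With n = 288: PMT = 200,000 / ([(1 − (1+r)^−n)/r] × (1+r)) = $2,157.23

$2,157.23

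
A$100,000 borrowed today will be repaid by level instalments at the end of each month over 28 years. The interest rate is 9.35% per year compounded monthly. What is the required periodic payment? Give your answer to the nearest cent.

A$841.15

Level ordinary annuity; solve PV = PMT × [(1 − (1+r)^−n)/r] for PMT.
Periodic rate r = 0.0935/12 per month; n is counted in months.
With n = 336: PMT = 100,000 / ([(1 − (1+r)^−n)/r]) = A$841.15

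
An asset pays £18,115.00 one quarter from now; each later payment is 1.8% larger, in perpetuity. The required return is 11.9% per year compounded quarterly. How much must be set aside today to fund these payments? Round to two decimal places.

£1,541,702.13

Periodic rate r = 0.119/4 per quarter.
Growing perpetuity (Gordon): PV = PMT₁ / (r − g) = 18,115 / (r − 0.018) = £1,541,702.13.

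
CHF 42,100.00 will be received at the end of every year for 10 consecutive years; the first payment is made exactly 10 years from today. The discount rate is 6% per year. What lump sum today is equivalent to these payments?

CHF 183,405.46

Ordinary annuity of 10 payments, first payment at period 10.
Periodic rate r = 0.06 per year.
The ordinary-annuity PV formula values the stream one period before the first payment (period 9); discount that back 9 periods:
PV₀ = 42,100 × [1 − (1+r)^−10] / r × (1+r)^−9 = CHF 183,405.46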